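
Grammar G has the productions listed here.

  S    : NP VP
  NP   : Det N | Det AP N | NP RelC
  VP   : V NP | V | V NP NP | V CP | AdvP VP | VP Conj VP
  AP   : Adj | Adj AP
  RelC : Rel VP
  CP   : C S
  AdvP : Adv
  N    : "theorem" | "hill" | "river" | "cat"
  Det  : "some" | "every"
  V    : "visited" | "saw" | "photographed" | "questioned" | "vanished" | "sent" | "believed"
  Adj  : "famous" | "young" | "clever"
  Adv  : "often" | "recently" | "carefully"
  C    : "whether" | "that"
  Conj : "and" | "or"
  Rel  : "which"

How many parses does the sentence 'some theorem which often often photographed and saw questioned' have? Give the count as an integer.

3

Two of the 3 distinct bracketings:
[S [NP [NP [Det some] [N theorem]] [RelC [Rel which] [VP [AdvP [Adv often]] [VP [AdvP [Adv often]] [VP [VP [V photographed]] [Conj and] [VP [V saw]]]]]]] [VP [V questioned]]]
[S [NP [NP [Det some] [N theorem]] [RelC [Rel which] [VP [AdvP [Adv often]] [VP [VP [AdvP [Adv often]] [VP [V photographed]]] [Conj and] [VP [V saw]]]]]] [VP [V questioned]]]
The trees differ in how a recursive rule is bracketed over the same span.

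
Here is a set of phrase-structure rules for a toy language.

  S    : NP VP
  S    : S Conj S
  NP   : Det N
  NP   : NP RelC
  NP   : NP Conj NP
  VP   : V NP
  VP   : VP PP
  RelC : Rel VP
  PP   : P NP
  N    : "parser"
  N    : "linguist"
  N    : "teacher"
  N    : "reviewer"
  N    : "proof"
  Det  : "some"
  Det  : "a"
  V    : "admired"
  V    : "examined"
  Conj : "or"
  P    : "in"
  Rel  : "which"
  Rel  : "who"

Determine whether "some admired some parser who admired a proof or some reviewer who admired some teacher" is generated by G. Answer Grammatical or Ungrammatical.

A Det word can never sit immediately before a V word in any string this grammar generates, so the substring 'some admired' rules out a derivation.

Ungrammatical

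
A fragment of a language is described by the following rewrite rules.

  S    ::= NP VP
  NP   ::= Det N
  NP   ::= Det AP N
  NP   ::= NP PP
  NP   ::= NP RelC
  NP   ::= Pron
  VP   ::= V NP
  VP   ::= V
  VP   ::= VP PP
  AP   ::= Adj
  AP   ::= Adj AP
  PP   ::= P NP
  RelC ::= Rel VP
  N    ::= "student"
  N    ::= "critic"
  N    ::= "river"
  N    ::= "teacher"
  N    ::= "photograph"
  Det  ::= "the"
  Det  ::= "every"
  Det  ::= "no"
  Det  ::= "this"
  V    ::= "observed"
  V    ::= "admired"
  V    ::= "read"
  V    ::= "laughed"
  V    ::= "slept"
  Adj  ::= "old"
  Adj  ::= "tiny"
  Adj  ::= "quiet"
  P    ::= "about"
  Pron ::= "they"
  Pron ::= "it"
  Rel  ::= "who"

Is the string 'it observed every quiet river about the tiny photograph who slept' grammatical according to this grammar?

[S [NP [Pron it]] [VP [V observed] [NP [NP [Det every] [AP [Adj quiet]] [N river]] [PP [P about] [NP [NP [Det the] [AP [Adj tiny]] [N photograph]] [RelC [Rel who] [VP [V slept]]]]]]]]
Each bracket corresponds to one application of a listed rule, so the string is derivable from S.

Grammatical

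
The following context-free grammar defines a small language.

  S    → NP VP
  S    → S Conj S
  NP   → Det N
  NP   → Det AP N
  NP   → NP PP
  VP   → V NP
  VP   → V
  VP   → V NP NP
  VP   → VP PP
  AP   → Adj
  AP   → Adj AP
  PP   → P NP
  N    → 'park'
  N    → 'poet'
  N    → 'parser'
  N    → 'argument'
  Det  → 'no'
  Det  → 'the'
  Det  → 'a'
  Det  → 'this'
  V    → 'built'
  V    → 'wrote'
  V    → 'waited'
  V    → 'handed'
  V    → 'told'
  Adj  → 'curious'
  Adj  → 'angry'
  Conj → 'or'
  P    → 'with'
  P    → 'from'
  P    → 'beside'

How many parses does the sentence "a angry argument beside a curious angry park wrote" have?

[S [NP [NP [Det a] [AP [Adj angry]] [N argument]] [PP [P beside] [NP [Det a] [AP [Adj curious] [AP [Adj angry]]] [N park]]]] [VP [V wrote]]]
No rule offers an alternative attachment or grouping for any span, so this is the only derivation.

1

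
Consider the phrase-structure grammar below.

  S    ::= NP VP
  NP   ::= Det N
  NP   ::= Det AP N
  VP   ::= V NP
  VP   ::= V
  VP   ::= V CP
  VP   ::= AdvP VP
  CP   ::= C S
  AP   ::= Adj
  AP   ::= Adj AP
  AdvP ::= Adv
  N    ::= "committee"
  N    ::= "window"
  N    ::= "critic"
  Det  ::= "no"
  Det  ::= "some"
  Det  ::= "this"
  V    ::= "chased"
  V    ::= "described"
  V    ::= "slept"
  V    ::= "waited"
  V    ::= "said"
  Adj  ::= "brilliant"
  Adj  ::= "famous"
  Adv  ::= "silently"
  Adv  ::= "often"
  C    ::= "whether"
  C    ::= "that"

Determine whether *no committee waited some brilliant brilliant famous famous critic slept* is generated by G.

For S → NP VP, the only prefix that parses as NP is 'no committee', but the remainder 'waited some brilliant brilliant famous famous critic slept' is not a VP under these rules.

Ungrammatical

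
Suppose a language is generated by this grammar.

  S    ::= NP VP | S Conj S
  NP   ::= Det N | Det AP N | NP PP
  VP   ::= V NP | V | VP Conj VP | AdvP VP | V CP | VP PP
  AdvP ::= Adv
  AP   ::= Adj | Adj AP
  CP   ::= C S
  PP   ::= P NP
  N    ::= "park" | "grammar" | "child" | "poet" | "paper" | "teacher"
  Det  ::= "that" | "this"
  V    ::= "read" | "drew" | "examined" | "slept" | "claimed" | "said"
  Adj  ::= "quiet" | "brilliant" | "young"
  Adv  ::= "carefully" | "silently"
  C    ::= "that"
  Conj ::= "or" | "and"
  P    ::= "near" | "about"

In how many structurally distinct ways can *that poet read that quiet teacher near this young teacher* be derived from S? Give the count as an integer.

The two bracketings:
[S [NP [Det that] [N poet]] [VP [V read] [NP [NP [Det that] [AP [Adj quiet]] [N teacher]] [PP [P near] [NP [Det this] [AP [Adj young]] [N teacher]]]]]]
[S [NP [Det that] [N poet]] [VP [VP [V read] [NP [Det that] [AP [Adj quiet]] [N teacher]]] [PP [P near] [NP [Det this] [AP [Adj young]] [N teacher]]]]]
The difference turns on whether NP → NP PP is used at the relevant span, versus an alternative expansion of NP.

2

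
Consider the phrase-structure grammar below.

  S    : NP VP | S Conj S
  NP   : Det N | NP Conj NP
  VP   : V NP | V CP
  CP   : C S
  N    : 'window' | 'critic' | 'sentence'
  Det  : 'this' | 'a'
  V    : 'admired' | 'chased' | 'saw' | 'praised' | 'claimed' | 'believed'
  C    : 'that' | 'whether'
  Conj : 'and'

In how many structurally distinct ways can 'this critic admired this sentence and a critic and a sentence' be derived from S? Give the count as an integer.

The two bracketings:
[S [NP [Det this] [N critic]] [VP [V admired] [NP [NP [Det this] [N sentence]] [Conj and] [NP [NP [Det a] [N critic]] [Conj and] [NP [Det a] [N sentence]]]]]]
[S [NP [Det this] [N critic]] [VP [V admired] [NP [NP [NP [Det this] [N sentence]] [Conj and] [NP [Det a] [N critic]]] [Conj and] [NP [Det a] [N sentence]]]]]
The trees differ in how a recursive rule is bracketed over the same span.

2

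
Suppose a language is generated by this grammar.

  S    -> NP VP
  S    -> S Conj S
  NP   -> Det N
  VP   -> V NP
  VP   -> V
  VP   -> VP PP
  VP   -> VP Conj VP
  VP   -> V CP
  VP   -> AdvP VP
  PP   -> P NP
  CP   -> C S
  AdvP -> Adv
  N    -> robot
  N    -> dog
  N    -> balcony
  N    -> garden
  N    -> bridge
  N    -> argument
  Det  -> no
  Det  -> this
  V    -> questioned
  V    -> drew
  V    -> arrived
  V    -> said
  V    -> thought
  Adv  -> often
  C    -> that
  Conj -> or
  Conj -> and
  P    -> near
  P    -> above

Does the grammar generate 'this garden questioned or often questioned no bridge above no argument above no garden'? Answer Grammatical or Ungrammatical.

Grammatical

S
  NP
    Det: this
    N: garden
  VP
    VP
      VP
        VP
          V: questioned
        Conj: or
        VP
          AdvP
            Adv: often
          VP
            V: questioned
            NP
              Det: no
              N: bridge
      PP
        P: above
        NP
          Det: no
          N: argument
    PP
      P: above
      NP
        Det: no
        N: garden
Every word is introduced by a lexical rule and the phrasal rules combine the resulting categories into a single S.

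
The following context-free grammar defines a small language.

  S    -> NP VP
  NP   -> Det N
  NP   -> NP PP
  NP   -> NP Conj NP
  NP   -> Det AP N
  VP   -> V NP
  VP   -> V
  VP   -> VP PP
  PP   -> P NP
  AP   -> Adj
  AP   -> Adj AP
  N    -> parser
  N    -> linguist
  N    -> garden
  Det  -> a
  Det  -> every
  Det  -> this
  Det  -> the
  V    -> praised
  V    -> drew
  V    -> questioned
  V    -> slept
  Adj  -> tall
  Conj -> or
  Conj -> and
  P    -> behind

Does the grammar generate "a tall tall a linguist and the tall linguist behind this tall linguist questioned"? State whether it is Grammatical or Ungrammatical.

Ungrammatical

An Adj word can never sit immediately before a Det word in any string this grammar generates, so the substring 'tall a' rules out a derivation.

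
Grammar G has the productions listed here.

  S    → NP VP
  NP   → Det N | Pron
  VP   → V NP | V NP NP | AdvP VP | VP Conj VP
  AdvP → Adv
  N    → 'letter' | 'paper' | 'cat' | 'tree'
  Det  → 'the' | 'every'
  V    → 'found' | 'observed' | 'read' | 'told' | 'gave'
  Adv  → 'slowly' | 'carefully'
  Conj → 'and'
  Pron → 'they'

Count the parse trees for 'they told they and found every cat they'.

[S [NP [Pron they]] [VP [VP [V told] [NP [Pron they]]] [Conj and] [VP [V found] [NP [Det every] [N cat]] [NP [Pron they]]]]]
No rule offers an alternative attachment or grouping for any span, so this is the only derivation.

1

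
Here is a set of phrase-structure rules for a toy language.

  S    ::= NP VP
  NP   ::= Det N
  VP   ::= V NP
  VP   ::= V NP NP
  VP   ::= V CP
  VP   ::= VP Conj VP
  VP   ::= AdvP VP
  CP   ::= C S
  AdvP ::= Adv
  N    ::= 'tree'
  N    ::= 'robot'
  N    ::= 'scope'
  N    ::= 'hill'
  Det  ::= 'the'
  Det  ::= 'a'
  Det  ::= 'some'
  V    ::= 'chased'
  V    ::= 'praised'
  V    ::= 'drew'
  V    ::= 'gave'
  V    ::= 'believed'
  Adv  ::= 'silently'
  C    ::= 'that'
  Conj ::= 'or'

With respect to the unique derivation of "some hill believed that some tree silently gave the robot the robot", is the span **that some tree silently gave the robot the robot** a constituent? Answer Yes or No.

Yes

[S [NP [Det some] [N hill]] [VP [V believed] [CP [C that] [S [NP [Det some] [N tree]] [VP [AdvP [Adv silently]] [VP [V gave] [NP [Det the] [N robot]] [NP [Det the] [N robot]]]]]]]]
The words 'that some tree silently gave the robot the robot' are exhaustively dominated by a single CP node (built by CP → C S), so they form a constituent.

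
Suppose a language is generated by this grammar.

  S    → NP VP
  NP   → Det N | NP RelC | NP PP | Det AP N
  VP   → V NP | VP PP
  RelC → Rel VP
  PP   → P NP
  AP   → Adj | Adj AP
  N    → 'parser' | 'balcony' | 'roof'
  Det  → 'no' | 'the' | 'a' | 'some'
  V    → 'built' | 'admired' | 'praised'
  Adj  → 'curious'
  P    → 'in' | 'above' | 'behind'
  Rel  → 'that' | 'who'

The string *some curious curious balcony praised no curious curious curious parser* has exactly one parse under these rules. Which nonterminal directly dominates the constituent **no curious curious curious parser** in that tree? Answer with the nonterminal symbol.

S
  NP
    Det: some
    AP
      Adj: curious
      AP
        Adj: curious
    N: balcony
  VP
    V: praised
    NP
      Det: no
      AP
        Adj: curious
        AP
          Adj: curious
          AP
            Adj: curious
      N: parser
The span 'no curious curious curious parser' is the NP node built by NP → Det AP N.
Its mother is the VP built by VP → V NP.

VP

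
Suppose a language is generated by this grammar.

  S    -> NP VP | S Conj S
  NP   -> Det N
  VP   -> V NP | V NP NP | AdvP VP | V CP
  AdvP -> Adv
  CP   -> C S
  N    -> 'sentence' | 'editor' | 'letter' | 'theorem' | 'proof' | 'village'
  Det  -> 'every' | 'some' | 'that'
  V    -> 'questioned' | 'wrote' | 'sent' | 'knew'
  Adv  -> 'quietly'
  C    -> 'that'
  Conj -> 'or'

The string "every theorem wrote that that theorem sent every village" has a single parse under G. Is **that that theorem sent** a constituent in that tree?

No

[S [NP [Det every] [N theorem]] [VP [V wrote] [CP [C that] [S [NP [Det that] [N theorem]] [VP [V sent] [NP [Det every] [N village]]]]]]]
The smallest constituent containing 'that that theorem sent' is the CP spanning 'that that theorem sent every village'; no single node in the tree dominates exactly the given words.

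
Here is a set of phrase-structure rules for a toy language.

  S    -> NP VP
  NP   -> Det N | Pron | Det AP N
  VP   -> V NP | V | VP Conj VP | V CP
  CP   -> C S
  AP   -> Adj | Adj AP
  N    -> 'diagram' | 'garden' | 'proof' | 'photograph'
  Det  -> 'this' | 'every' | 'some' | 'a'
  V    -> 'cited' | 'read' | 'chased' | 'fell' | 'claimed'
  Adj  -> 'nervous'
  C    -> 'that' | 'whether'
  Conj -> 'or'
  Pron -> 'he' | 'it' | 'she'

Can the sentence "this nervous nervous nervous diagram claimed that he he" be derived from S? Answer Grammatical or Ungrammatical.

A Pron word can never sit immediately before a Pron word in any string this grammar generates, so the substring 'he he' rules out a derivation.

Ungrammatical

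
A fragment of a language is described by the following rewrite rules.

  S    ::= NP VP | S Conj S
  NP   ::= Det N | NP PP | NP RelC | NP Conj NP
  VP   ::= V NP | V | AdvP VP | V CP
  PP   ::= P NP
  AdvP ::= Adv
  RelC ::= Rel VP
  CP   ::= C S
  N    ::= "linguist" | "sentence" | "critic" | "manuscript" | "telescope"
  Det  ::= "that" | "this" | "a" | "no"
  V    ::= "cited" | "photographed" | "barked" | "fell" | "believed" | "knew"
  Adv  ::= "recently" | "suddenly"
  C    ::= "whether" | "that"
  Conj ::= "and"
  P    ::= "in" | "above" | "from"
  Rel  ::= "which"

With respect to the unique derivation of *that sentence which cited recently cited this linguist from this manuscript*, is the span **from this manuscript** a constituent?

[S [NP [NP [Det that] [N sentence]] [RelC [Rel which] [VP [V cited]]]] [VP [AdvP [Adv recently]] [VP [V cited] [NP [NP [Det this] [N linguist]] [PP [P from] [NP [Det this] [N manuscript]]]]]]]
The words 'from this manuscript' are exhaustively dominated by a single PP node (built by PP → P NP), so they form a constituent.

Yes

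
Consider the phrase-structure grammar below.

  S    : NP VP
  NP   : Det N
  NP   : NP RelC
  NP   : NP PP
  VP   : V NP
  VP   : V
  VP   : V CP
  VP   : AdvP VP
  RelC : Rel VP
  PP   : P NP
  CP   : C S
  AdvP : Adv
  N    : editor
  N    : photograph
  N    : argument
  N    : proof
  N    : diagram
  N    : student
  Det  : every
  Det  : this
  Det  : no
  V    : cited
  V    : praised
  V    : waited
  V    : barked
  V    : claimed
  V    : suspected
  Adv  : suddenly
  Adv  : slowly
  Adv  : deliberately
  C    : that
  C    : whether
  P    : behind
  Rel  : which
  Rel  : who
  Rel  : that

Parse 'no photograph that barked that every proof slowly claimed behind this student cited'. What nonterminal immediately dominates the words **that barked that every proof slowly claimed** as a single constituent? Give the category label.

RelC

S
  NP
    NP
      NP
        Det: no
        N: photograph
      RelC
        Rel: that
        VP
          V: barked
          CP
            C: that
            S
              NP
                Det: every
                N: proof
              VP
                AdvP
                  Adv: slowly
                VP
                  V: claimed
    PP
      P: behind
      NP
        Det: this
        N: student
  VP
    V: cited
The span 'that barked that every proof slowly claimed' is the RelC node built by RelC → Rel VP.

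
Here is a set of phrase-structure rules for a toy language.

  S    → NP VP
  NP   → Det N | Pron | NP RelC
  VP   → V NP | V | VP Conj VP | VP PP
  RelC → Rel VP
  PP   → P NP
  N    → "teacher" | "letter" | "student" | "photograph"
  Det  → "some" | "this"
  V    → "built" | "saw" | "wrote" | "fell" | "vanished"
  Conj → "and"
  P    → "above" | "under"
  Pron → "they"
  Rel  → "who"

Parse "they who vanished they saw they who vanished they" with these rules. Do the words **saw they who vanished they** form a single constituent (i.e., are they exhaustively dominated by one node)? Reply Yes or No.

Yes

[S [NP [NP [Pron they]] [RelC [Rel who] [VP [V vanished] [NP [Pron they]]]]] [VP [V saw] [NP [NP [Pron they]] [RelC [Rel who] [VP [V vanished] [NP [Pron they]]]]]]]
The words 'saw they who vanished they' are exhaustively dominated by a single VP node (built by VP → V NP), so they form a constituent.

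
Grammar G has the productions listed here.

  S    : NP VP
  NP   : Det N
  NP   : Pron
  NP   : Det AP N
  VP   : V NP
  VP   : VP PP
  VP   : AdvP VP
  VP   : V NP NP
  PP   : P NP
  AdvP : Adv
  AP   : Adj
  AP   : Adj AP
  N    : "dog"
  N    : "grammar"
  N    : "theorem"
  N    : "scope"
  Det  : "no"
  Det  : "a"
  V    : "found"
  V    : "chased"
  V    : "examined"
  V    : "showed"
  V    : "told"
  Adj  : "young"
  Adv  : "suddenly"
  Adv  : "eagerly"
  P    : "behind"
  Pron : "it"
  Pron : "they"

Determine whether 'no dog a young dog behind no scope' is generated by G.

Ungrammatical

For S → NP VP, the only prefix that parses as NP is 'no dog', but the remainder 'a young dog behind no scope' is not a VP under these rules.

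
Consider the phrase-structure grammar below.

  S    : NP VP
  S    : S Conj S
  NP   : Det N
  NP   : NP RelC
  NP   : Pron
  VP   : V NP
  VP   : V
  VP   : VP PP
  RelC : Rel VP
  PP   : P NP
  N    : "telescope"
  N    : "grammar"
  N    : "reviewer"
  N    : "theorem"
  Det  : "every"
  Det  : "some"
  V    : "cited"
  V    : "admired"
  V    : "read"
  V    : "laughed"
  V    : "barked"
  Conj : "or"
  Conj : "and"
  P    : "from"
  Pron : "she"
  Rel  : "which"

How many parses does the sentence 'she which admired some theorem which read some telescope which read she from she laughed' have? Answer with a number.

Two of the 9 distinct bracketings:
[S [NP [NP [Pron she]] [RelC [Rel which] [VP [V admired] [NP [NP [Det some] [N theorem]] [RelC [Rel which] [VP [V read] [NP [NP [Det some] [N telescope]] [RelC [Rel which] [VP [VP [V read] [NP [Pron she]]] [PP [P from] [NP [Pron she]]]]]]]]]]]] [VP [V laughed]]]
[S [NP [NP [Pron she]] [RelC [Rel which] [VP [V admired] [NP [NP [Det some] [N theorem]] [RelC [Rel which] [VP [VP [V read] [NP [NP [Det some] [N telescope]] [RelC [Rel which] [VP [V read] [NP [Pron she]]]]]] [PP [P from] [NP [Pron she]]]]]]]]] [VP [V laughed]]]
The trees differ in how a recursive rule is bracketed over the same span.

9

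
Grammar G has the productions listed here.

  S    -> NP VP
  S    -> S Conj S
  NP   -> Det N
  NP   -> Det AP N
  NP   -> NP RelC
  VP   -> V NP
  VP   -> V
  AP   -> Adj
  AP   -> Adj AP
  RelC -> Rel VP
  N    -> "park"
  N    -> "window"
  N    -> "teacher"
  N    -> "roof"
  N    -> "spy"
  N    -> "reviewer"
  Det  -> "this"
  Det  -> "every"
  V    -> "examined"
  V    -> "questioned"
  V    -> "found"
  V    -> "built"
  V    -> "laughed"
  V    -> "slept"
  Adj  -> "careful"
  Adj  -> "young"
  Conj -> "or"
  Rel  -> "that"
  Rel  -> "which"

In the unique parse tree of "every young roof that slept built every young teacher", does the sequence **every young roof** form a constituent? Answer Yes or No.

[S [NP [NP [Det every] [AP [Adj young]] [N roof]] [RelC [Rel that] [VP [V slept]]]] [VP [V built] [NP [Det every] [AP [Adj young]] [N teacher]]]]
The words 'every young roof' are exhaustively dominated by a single NP node (built by NP → Det AP N), so they form a constituent.

Yes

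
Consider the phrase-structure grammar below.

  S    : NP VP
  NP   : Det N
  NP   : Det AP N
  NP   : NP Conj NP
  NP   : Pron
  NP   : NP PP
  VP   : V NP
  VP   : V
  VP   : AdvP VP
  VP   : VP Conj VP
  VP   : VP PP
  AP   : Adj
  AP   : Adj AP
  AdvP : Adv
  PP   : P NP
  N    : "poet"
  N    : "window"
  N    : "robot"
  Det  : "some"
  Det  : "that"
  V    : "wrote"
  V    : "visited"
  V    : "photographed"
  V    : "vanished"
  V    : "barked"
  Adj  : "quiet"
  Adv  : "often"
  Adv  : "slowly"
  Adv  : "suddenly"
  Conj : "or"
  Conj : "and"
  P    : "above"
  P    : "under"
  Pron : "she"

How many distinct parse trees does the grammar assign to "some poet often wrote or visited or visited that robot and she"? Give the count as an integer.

Two of the 5 distinct bracketings:
[S [NP [Det some] [N poet]] [VP [AdvP [Adv often]] [VP [VP [V wrote]] [Conj or] [VP [VP [V visited]] [Conj or] [VP [V visited] [NP [NP [Det that] [N robot]] [Conj and] [NP [Pron she]]]]]]]]
[S [NP [Det some] [N poet]] [VP [AdvP [Adv often]] [VP [VP [VP [V wrote]] [Conj or] [VP [V visited]]] [Conj or] [VP [V visited] [NP [NP [Det that] [N robot]] [Conj and] [NP [Pron she]]]]]]]
The trees differ in how a recursive rule is bracketed over the same span.

5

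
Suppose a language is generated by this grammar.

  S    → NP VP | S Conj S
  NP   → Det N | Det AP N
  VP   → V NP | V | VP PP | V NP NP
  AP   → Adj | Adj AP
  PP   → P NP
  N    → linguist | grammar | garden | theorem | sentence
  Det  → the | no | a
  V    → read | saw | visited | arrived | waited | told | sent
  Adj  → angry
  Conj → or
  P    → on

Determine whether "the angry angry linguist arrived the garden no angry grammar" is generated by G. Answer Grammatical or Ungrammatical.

Grammatical

[S [NP [Det the] [AP [Adj angry] [AP [Adj angry]]] [N linguist]] [VP [V arrived] [NP [Det the] [N garden]] [NP [Det no] [AP [Adj angry]] [N grammar]]]]
The bracketing above is licensed at every node by one of the given productions, with S at the root.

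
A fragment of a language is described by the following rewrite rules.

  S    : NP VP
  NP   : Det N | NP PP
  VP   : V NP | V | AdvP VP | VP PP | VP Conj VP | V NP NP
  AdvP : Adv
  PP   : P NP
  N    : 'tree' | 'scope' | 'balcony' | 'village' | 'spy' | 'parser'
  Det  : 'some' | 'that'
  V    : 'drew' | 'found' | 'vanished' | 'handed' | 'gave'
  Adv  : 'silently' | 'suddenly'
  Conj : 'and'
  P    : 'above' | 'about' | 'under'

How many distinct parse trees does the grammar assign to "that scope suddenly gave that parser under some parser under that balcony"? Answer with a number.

Two of the 9 distinct bracketings:
[S [NP [Det that] [N scope]] [VP [AdvP [Adv suddenly]] [VP [V gave] [NP [NP [Det that] [N parser]] [PP [P under] [NP [NP [Det some] [N parser]] [PP [P under] [NP [Det that] [N balcony]]]]]]]]]
[S [NP [Det that] [N scope]] [VP [AdvP [Adv suddenly]] [VP [V gave] [NP [NP [NP [Det that] [N parser]] [PP [P under] [NP [Det some] [N parser]]]] [PP [P under] [NP [Det that] [N balcony]]]]]]]
The trees differ in how a recursive rule is bracketed over the same span.

9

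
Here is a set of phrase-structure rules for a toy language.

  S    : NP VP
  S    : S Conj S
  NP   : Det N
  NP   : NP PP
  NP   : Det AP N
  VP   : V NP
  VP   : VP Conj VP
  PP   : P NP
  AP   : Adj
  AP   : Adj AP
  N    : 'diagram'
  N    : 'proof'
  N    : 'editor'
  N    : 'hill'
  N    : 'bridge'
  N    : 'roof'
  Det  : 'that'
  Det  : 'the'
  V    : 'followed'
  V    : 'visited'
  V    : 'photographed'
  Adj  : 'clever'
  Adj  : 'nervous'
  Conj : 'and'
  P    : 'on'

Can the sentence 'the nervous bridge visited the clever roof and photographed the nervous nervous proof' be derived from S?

Grammatical

[S [NP [Det the] [AP [Adj nervous]] [N bridge]] [VP [VP [V visited] [NP [Det the] [AP [Adj clever]] [N roof]]] [Conj and] [VP [V photographed] [NP [Det the] [AP [Adj nervous] [AP [Adj nervous]]] [N proof]]]]]
Each bracket corresponds to one application of a listed rule, so the string is derivable from S.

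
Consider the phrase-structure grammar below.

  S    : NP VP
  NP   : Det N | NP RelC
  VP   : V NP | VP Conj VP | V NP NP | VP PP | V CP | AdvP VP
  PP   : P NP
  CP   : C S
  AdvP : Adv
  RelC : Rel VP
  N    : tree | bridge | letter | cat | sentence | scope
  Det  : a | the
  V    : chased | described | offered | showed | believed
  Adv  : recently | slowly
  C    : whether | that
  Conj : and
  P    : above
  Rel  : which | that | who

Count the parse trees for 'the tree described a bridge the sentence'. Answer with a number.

[S [NP [Det the] [N tree]] [VP [V described] [NP [Det a] [N bridge]] [NP [Det the] [N sentence]]]]
No rule offers an alternative attachment or grouping for any span, so this is the only derivation.

1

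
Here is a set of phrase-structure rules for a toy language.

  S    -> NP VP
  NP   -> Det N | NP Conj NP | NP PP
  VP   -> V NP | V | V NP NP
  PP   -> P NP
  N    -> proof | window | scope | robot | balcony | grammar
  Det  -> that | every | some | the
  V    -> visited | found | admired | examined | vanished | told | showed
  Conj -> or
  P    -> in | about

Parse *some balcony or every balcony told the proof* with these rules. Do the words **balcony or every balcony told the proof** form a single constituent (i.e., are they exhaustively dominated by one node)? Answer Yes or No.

No

[S [NP [NP [Det some] [N balcony]] [Conj or] [NP [Det every] [N balcony]]] [VP [V told] [NP [Det the] [N proof]]]]
The smallest constituent containing 'balcony or every balcony told the proof' is the S spanning 'some balcony or every balcony told the proof'; no single node in the tree dominates exactly the given words.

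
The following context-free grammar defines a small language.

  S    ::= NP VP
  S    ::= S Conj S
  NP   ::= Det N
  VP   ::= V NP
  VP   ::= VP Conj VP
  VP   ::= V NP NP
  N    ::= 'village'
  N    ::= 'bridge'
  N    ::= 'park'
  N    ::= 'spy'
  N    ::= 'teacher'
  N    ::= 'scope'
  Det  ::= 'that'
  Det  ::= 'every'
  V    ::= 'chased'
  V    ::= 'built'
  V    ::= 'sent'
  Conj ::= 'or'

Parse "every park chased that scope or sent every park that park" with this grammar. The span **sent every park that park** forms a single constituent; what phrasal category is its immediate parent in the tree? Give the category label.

VP

[S [NP [Det every] [N park]] [VP [VP [V chased] [NP [Det that] [N scope]]] [Conj or] [VP [V sent] [NP [Det every] [N park]] [NP [Det that] [N park]]]]]
The span 'sent every park that park' is the VP node built by VP → V NP NP.
Its mother is the VP built by VP → VP Conj VP.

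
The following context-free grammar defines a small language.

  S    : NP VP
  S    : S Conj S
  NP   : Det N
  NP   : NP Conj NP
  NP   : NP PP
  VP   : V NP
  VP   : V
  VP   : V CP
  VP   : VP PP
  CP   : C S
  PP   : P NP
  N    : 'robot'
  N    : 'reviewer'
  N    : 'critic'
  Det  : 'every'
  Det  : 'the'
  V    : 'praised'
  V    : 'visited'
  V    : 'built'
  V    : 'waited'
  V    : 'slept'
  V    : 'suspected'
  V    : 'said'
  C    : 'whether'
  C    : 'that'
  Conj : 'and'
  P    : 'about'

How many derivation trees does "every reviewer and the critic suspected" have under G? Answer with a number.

1

[S [NP [NP [Det every] [N reviewer]] [Conj and] [NP [Det the] [N critic]]] [VP [V suspected]]]
No rule offers an alternative attachment or grouping for any span, so this is the only derivation.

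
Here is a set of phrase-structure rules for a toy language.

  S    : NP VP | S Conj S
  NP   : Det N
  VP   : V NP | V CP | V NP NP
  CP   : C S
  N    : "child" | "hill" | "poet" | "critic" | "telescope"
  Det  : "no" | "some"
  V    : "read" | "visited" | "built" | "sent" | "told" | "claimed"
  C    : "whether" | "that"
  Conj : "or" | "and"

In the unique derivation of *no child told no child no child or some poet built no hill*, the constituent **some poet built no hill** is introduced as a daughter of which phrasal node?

S

S
  S
    NP
      Det: no
      N: child
    VP
      V: told
      NP
        Det: no
        N: child
      NP
        Det: no
        N: child
  Conj: or
  S
    NP
      Det: some
      N: poet
    VP
      V: built
      NP
        Det: no
        N: hill
The span 'some poet built no hill' is the S node built by S → NP VP.
Its mother is the S built by S → S Conj S.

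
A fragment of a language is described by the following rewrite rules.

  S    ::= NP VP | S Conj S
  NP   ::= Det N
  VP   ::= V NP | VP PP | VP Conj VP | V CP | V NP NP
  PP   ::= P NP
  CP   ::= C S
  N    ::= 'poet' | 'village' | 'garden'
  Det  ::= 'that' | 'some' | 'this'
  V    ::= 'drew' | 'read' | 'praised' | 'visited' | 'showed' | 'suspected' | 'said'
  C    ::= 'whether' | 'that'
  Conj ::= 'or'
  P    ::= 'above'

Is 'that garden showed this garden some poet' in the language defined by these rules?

Grammatical

S
  NP
    Det: that
    N: garden
  VP
    V: showed
    NP
      Det: this
      N: garden
    NP
      Det: some
      N: poet
Every word is introduced by a lexical rule and the phrasal rules combine the resulting categories into a single S.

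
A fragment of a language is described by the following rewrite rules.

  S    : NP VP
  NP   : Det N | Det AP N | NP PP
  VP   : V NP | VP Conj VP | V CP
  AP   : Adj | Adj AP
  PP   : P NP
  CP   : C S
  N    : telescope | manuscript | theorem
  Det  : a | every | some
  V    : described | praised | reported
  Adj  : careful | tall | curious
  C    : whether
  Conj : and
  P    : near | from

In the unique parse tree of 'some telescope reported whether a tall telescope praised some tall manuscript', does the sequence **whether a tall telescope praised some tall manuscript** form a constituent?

Yes

[S [NP [Det some] [N telescope]] [VP [V reported] [CP [C whether] [S [NP [Det a] [AP [Adj tall]] [N telescope]] [VP [V praised] [NP [Det some] [AP [Adj tall]] [N manuscript]]]]]]]
The words 'whether a tall telescope praised some tall manuscript' are exhaustively dominated by a single CP node (built by CP → C S), so they form a constituent.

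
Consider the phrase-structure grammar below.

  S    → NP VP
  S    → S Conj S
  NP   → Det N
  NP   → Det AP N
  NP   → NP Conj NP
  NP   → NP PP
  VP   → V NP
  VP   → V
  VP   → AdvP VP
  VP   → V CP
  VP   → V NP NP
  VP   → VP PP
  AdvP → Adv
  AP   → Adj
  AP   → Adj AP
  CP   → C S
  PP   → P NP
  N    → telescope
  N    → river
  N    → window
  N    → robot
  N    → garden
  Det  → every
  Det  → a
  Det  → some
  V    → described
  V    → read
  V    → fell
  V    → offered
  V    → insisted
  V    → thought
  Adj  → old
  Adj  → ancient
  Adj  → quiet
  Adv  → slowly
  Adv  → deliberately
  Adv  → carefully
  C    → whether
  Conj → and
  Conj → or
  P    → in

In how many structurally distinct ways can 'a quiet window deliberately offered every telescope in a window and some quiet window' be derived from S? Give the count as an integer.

Two of the 4 distinct bracketings:
[S [NP [Det a] [AP [Adj quiet]] [N window]] [VP [AdvP [Adv deliberately]] [VP [V offered] [NP [NP [NP [Det every] [N telescope]] [PP [P in] [NP [Det a] [N window]]]] [Conj and] [NP [Det some] [AP [Adj quiet]] [N window]]]]]]
[S [NP [Det a] [AP [Adj quiet]] [N window]] [VP [AdvP [Adv deliberately]] [VP [V offered] [NP [NP [Det every] [N telescope]] [PP [P in] [NP [NP [Det a] [N window]] [Conj and] [NP [Det some] [AP [Adj quiet]] [N window]]]]]]]]
The trees differ in how a recursive rule is bracketed over the same span.

4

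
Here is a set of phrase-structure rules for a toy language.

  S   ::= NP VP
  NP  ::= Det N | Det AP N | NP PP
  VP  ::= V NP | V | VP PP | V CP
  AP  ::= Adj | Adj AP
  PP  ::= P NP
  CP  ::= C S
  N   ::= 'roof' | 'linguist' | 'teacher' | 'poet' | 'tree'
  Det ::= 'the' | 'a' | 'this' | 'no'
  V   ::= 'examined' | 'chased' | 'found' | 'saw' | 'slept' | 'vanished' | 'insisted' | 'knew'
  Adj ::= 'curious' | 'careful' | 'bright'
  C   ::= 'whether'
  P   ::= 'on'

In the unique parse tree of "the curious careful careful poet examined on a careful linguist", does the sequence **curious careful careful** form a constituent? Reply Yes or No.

[S [NP [Det the] [AP [Adj curious] [AP [Adj careful] [AP [Adj careful]]]] [N poet]] [VP [VP [V examined]] [PP [P on] [NP [Det a] [AP [Adj careful]] [N linguist]]]]]
The words 'curious careful careful' are exhaustively dominated by a single AP node (built by AP → Adj AP), so they form a constituent.

Yes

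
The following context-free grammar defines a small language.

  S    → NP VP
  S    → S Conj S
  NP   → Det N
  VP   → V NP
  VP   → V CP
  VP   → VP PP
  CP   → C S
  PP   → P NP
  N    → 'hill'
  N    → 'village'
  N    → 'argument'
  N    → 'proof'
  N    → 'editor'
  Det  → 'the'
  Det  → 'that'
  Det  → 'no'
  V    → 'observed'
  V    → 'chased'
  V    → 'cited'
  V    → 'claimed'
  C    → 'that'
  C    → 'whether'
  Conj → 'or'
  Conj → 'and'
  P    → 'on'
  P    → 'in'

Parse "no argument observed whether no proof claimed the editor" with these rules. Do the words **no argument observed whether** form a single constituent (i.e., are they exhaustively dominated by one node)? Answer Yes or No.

No

[S [NP [Det no] [N argument]] [VP [V observed] [CP [C whether] [S [NP [Det no] [N proof]] [VP [V claimed] [NP [Det the] [N editor]]]]]]]
The smallest constituent containing 'no argument observed whether' is the S spanning 'no argument observed whether no proof claimed the editor'; no single node in the tree dominates exactly the given words.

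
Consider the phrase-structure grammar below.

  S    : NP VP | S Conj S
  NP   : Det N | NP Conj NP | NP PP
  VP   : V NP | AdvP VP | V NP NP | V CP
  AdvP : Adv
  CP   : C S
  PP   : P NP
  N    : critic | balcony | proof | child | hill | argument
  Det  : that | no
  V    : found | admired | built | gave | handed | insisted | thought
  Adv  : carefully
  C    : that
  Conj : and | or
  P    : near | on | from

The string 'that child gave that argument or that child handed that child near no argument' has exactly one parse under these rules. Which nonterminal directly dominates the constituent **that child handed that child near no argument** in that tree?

S
  S
    NP
      Det: that
      N: child
    VP
      V: gave
      NP
        Det: that
        N: argument
  Conj: or
  S
    NP
      Det: that
      N: child
    VP
      V: handed
      NP
        NP
          Det: that
          N: child
        PP
          P: near
          NP
            Det: no
            N: argument
The span 'that child handed that child near no argument' is the S node built by S → NP VP.
Its mother is the S built by S → S Conj S.

S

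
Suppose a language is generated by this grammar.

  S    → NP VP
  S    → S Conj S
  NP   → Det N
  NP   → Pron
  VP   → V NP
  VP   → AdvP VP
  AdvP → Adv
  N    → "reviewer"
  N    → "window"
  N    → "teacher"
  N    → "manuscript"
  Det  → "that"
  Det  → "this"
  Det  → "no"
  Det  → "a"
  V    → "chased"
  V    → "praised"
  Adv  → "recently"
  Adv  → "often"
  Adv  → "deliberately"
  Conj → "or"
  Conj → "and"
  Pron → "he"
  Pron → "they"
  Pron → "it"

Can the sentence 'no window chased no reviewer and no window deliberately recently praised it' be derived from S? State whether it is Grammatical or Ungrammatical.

Grammatical

[S [S [NP [Det no] [N window]] [VP [V chased] [NP [Det no] [N reviewer]]]] [Conj and] [S [NP [Det no] [N window]] [VP [AdvP [Adv deliberately]] [VP [AdvP [Adv recently]] [VP [V praised] [NP [Pron it]]]]]]]
The bracketing above is licensed at every node by one of the given productions, with S at the root.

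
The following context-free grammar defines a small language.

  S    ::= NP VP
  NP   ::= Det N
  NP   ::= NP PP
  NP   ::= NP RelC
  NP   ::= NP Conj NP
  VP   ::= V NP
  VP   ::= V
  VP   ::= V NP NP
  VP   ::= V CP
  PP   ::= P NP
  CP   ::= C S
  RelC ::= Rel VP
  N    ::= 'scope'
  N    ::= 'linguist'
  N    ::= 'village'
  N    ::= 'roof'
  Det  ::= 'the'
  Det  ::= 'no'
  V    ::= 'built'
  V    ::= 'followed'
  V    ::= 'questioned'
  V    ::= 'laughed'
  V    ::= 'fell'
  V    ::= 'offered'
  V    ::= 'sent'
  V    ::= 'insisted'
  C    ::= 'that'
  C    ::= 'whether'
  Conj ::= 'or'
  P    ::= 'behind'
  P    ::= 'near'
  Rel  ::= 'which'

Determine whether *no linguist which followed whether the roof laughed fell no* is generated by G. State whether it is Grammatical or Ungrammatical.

For S → NP VP, every NP-prefix leaves a non-VP remainder: after 'no linguist' the remainder is not a VP; after 'no linguist which followed' the remainder is not a VP; after 'no linguist which followed whether the roof laughed' the remainder is not a VP.

Ungrammatical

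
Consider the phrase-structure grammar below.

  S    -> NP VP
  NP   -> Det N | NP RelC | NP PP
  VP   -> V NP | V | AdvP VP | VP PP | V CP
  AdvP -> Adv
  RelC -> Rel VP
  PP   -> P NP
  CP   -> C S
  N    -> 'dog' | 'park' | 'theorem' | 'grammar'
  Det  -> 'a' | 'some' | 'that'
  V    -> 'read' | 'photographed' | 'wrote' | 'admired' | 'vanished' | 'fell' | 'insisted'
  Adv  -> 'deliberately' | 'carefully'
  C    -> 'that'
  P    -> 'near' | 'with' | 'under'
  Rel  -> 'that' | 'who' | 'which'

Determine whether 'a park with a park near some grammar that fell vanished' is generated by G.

[S [NP [NP [NP [Det a] [N park]] [PP [P with] [NP [NP [Det a] [N park]] [PP [P near] [NP [Det some] [N grammar]]]]]] [RelC [Rel that] [VP [V fell]]]] [VP [V vanished]]]
Every word is introduced by a lexical rule and the phrasal rules combine the resulting categories into a single S.

Grammatical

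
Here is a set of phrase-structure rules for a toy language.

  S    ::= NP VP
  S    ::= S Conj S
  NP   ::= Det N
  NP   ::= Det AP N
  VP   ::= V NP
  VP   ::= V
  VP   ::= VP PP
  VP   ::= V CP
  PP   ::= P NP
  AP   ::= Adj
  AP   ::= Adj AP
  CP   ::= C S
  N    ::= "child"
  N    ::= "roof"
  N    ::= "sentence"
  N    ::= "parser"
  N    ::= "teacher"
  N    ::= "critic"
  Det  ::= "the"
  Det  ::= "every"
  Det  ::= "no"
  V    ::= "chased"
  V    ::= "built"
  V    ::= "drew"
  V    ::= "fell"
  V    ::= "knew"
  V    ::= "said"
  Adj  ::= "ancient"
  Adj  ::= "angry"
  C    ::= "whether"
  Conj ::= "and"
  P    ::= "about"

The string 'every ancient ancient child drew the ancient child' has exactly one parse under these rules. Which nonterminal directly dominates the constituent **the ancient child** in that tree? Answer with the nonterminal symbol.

VP

[S [NP [Det every] [AP [Adj ancient] [AP [Adj ancient]]] [N child]] [VP [V drew] [NP [Det the] [AP [Adj ancient]] [N child]]]]
The span 'the ancient child' is the NP node built by NP → Det AP N.
Its mother is the VP built by VP → V NP.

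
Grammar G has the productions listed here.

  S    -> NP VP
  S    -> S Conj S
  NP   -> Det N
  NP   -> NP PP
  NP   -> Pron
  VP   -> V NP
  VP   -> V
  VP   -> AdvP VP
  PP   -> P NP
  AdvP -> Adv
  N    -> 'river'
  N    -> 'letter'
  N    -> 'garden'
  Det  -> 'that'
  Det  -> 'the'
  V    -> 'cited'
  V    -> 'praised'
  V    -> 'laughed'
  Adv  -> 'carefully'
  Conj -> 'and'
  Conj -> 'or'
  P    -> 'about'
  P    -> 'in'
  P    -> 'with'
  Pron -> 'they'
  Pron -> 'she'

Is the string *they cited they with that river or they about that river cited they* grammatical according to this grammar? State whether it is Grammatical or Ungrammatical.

Grammatical

[S [S [NP [Pron they]] [VP [V cited] [NP [NP [Pron they]] [PP [P with] [NP [Det that] [N river]]]]]] [Conj or] [S [NP [NP [Pron they]] [PP [P about] [NP [Det that] [N river]]]] [VP [V cited] [NP [Pron they]]]]]
Every word is introduced by a lexical rule and the phrasal rules combine the resulting categories into a single S.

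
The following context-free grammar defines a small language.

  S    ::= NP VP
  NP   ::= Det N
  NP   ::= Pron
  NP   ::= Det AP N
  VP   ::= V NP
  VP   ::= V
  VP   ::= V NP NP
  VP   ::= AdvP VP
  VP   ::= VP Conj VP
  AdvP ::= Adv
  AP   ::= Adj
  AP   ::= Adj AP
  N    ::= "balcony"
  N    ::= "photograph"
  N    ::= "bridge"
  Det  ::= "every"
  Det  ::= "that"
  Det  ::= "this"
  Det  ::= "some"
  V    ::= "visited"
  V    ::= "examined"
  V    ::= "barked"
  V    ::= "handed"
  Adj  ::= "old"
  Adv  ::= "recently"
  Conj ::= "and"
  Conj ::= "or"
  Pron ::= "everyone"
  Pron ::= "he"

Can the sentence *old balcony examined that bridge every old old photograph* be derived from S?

Ungrammatical

For S → NP VP, no prefix of the string parses as an NP.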